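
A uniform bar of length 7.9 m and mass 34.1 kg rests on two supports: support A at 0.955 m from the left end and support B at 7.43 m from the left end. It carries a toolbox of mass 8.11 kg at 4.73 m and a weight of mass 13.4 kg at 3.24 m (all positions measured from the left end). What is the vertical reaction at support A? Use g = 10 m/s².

R_A ≈ 304 N

About support B:
Beam weight: 34.1 × 10 = 341 N down at 3.95 m → arm 3.48 m, τ = 341 × 3.48 = 1187 N·m counterclockwise.
Toolbox: 8.11 × 10 = 81.1 N down at 4.73 m → arm 2.7 m, τ = 81.1 × 2.7 = 219 N·m counterclockwise.
Weight: 13.4 × 10 = 134 N down at 3.24 m → arm 4.19 m, τ = 134 × 4.19 = 561.5 N·m counterclockwise.
Net load moment about support B = 1968 N·m counterclockwise.
Reaction R at support A is upward at 0.955 m, arm 6.475 m → moment R × 6.475 clockwise.
For rotational equilibrium, R × 6.475 = 1968, so R = 304 N.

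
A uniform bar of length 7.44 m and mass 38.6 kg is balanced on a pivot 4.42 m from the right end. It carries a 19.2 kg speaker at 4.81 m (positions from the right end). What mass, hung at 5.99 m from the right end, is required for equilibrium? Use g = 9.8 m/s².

Take moments about the pivot (at 4.42 m from the right end).
Beam weight: 38.6 × 9.8 = 378.3 N down at 3.72 m → arm 0.7 m, τ = 378.3 × 0.7 = 264.8 N·m clockwise.
Speaker: 19.2 × 9.8 = 188.2 N down at 4.81 m → arm 0.39 m, τ = 188.2 × 0.39 = 73.4 N·m counterclockwise.
Net moment of known loads = 191.4 N·m clockwise.
An unknown mass m at 5.99 m has arm 1.57 m; its moment is m·g·1.57 counterclockwise.
Στ = 0 ⇒ m × 9.8 × 1.57 = 191.4 ⇒ m = 191.4 / (9.8 × 1.57) = 12.4 kg.

m ≈ 12.4 kg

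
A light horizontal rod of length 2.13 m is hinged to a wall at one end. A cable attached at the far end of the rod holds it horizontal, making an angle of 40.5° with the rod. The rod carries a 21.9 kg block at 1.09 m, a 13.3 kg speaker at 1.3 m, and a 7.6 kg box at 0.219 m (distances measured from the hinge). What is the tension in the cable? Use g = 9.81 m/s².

Sum moments about the hinge (the unknown hinge reaction has zero arm there).
Block: 21.9 × 9.81 = 214.8 N down at 1.09 m → arm 1.09 m, τ = 214.8 × 1.09 = 234.1 N·m clockwise.
Speaker: 13.3 × 9.81 = 130.5 N down at 1.3 m → arm 1.3 m, τ = 130.5 × 1.3 = 169.7 N·m clockwise.
Box: 7.6 × 9.81 = 74.56 N down at 0.219 m → arm 0.219 m, τ = 74.56 × 0.219 = 16.33 N·m clockwise.
Total clockwise load moment = 420.1 N·m.
The cable tension T acts at 2.13 m; only its component perpendicular to the rod, T sinθ, produces torque. sin 40.5° = 0.6494.
Στ = 0 ⇒ T × 2.13 × 0.6494 = 420.1 ⇒ T = 420.1 / 1.383 = 304 N.

T ≈ 304 N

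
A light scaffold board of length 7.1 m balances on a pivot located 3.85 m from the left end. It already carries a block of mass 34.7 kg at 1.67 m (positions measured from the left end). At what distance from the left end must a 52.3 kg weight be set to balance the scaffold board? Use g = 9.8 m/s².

Choose the pivot (at 3.85 m from the left end) as the axis so the support reaction has zero arm there.
Block: 34.7 × 9.8 = 340.1 N down at 1.67 m → arm 2.18 m, τ = 340.1 × 2.18 = 741.4 N·m counterclockwise.
Net moment of existing loads = 741.4 N·m counterclockwise.
The weight weighs 52.3 × 9.8 = 512.5 N and must supply an equal clockwise moment, so its lever arm about the pivot is 741.4 / 512.5 = 1.45 m.
That puts it at 3.85 + 1.45 = 5.3 m from the left end.

x ≈ 5.3 m from the left end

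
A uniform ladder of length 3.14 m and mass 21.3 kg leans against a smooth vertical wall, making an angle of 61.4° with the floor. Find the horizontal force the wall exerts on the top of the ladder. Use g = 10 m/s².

Taking torques about the foot of the ladder:
Ladder weight 21.3×10 = 213 N acts at 1.57 m along the ladder; its horizontal arm is 1.57·cos61.4° = 0.7515 m → τ = 160.1 N·m clockwise.
Wall normal N acts horizontally at the top; its moment arm is the height L sinθ = 3.14·sin61.4° = 2.757 m, counterclockwise.
Στ = 0 ⇒ N × 2.757 = 160.1 ⇒ N = 58.1 N.

N_wall ≈ 58.1 N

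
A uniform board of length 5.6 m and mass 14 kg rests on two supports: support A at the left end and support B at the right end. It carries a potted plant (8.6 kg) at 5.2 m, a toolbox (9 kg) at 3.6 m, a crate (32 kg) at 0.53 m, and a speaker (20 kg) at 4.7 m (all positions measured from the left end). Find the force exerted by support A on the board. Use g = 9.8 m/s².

Sum moments about support B (its reaction then has zero moment arm).
Beam weight: 14 × 9.8 = 137.2 N down at 2.8 m → arm 2.8 m, τ = 137.2 × 2.8 = 384.2 N·m counterclockwise.
Potted plant: 8.6 × 9.8 = 84.28 N down at 5.2 m → arm 0.4 m, τ = 84.28 × 0.4 = 33.71 N·m counterclockwise.
Toolbox: 9 × 9.8 = 88.2 N down at 3.6 m → arm 2 m, τ = 88.2 × 2 = 176.4 N·m counterclockwise.
Crate: 32 × 9.8 = 313.6 N down at 0.53 m → arm 5.07 m, τ = 313.6 × 5.07 = 1590 N·m counterclockwise.
Speaker: 20 × 9.8 = 196 N down at 4.7 m → arm 0.9 m, τ = 196 × 0.9 = 176.4 N·m counterclockwise.
Net load moment about support B = 2361 N·m counterclockwise.
Reaction R at support A is upward at 0 m, arm 5.6 m → moment R × 5.6 clockwise.
Balancing moments: R × 5.6 = 2361, giving R = 422 N.

R_A ≈ 422 N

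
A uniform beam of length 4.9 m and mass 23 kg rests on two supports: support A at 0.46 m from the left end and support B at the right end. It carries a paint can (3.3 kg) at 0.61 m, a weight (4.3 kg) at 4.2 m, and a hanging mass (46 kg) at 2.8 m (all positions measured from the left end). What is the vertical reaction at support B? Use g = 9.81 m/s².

Take moments about support A.
Beam weight: 23 × 9.81 = 225.6 N down at 2.45 m → arm 1.99 m, τ = 225.6 × 1.99 = 448.9 N·m clockwise.
Paint can: 3.3 × 9.81 = 32.37 N down at 0.61 m → arm 0.15 m, τ = 32.37 × 0.15 = 4.855 N·m clockwise.
Weight: 4.3 × 9.81 = 42.18 N down at 4.2 m → arm 3.74 m, τ = 42.18 × 3.74 = 157.8 N·m clockwise.
Hanging mass: 46 × 9.81 = 451.3 N down at 2.8 m → arm 2.34 m, τ = 451.3 × 2.34 = 1056 N·m clockwise.
Net load moment about support A = 1668 N·m clockwise.
Reaction R at support B is upward at 4.9 m, arm 4.44 m → moment R × 4.44 counterclockwise.
Balancing moments: R × 4.44 = 1668, giving R = 376 N.

R_B ≈ 376 N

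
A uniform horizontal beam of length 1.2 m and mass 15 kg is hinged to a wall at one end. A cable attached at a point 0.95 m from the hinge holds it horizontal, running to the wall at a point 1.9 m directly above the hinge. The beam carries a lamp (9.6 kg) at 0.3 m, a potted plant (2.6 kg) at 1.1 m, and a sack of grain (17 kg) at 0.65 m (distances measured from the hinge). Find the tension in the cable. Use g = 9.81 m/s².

T ≈ 298 N

Choose the hinge as the axis so the unknown hinge reaction has zero arm there.
Beam weight: 15 × 9.81 = 147.2 N down at 0.6 m → arm 0.6 m, τ = 147.2 × 0.6 = 88.32 N·m clockwise.
Lamp: 9.6 × 9.81 = 94.18 N down at 0.3 m → arm 0.3 m, τ = 94.18 × 0.3 = 28.25 N·m clockwise.
Potted plant: 2.6 × 9.81 = 25.51 N down at 1.1 m → arm 1.1 m, τ = 25.51 × 1.1 = 28.06 N·m clockwise.
Sack of grain: 17 × 9.81 = 166.8 N down at 0.65 m → arm 0.65 m, τ = 166.8 × 0.65 = 108.4 N·m clockwise.
Total clockwise load moment = 253 N·m.
The cable tension T acts at 0.95 m; only its component perpendicular to the beam, T sinθ, produces torque. sinθ = h/√(h²+d²) = 1.9/√(1.9²+0.95²) = 0.8944.
Balancing moments: T × 0.95 × 0.8944 = 253, giving T = 253 / 0.8497 = 298 N.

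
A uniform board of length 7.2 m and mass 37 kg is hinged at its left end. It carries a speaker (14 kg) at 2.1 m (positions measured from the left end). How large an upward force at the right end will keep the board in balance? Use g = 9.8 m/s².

F ≈ 221 N

Sum moments about the left end (the unknown pivot reaction has zero arm there).
Beam weight: 37 × 9.8 = 362.6 N down at 3.6 m → arm 3.6 m, τ = 362.6 × 3.6 = 1305 N·m clockwise.
Speaker: 14 × 9.8 = 137.2 N down at 2.1 m → arm 2.1 m, τ = 137.2 × 2.1 = 288.1 N·m clockwise.
Net moment of the loads = 1593 N·m clockwise.
The upward force F acts at the right end, arm 7.2 m, giving F × 7.2 counterclockwise.
Balancing moments: F × 7.2 = 1593, giving F = 1593 / 7.2 = 221 N.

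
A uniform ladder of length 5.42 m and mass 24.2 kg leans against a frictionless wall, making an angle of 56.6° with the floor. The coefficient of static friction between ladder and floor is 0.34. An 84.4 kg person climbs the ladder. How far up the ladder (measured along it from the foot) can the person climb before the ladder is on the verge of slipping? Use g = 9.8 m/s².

d ≈ 2.82 m

About the foot of the ladder:
Ladder weight 24.2×9.8 = 237.2 N acts at 2.71 m along the ladder; its horizontal arm is 2.71·cos56.6° = 1.492 m → τ = 353.9 N·m clockwise.
Person weight 84.4×9.8 = 827.1 N at distance d → arm d·cos56.6° → τ = 827.1·d·0.5505 clockwise.
Wall normal N at the top has arm L sinθ = 4.525 m counterclockwise, so Στ = 0 gives N·4.525 = 353.9 + 455.3·d.
ΣFy = 0 ⇒ N_floor = 1064 N, so the maximum friction is μ_s·N_floor = 0.34×1064 = 361.8 N. ΣFx = 0 ⇒ N_wall = f, so at the slipping point N = 361.8 N.
Substituting: 361.8×4.525 = 353.9 + 455.3·d ⇒ d = (1637 − 353.9) / 455.3 = 2.82 m.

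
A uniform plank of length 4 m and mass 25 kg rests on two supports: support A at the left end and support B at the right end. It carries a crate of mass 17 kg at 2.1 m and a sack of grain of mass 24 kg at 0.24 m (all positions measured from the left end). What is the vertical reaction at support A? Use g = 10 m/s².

About support B:
Beam weight: 25 × 10 = 250 N down at 2 m → arm 2 m, τ = 250 × 2 = 500 N·m counterclockwise.
Crate: 17 × 10 = 170 N down at 2.1 m → arm 1.9 m, τ = 170 × 1.9 = 323 N·m counterclockwise.
Sack of grain: 24 × 10 = 240 N down at 0.24 m → arm 3.76 m, τ = 240 × 3.76 = 902.4 N·m counterclockwise.
Net load moment about support B = 1725 N·m counterclockwise.
Reaction R at support A is upward at 0 m, arm 4 m → moment R × 4 clockwise.
Στ = 0 ⇒ R × 4 = 1725 ⇒ R = 431 N.

R_A ≈ 431 N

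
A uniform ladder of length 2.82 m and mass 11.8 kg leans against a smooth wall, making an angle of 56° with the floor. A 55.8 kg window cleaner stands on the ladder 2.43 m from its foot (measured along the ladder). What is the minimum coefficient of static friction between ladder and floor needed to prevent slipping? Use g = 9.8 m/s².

μ_min ≈ 0.539

Taking torques about the foot of the ladder:
Ladder weight 11.8×9.8 = 115.6 N acts at 1.41 m along the ladder; its horizontal arm is 1.41·cos56° = 0.7885 m → τ = 91.15 N·m clockwise.
Window cleaner: 55.8×9.8 = 546.8 N at 2.43 m → arm 1.359 m → τ = 743.1 N·m clockwise.
Wall normal N acts horizontally at the top; its moment arm is the height L sinθ = 2.82·sin56° = 2.338 m, counterclockwise.
For rotational equilibrium, N × 2.338 = 834.2, so N = 356.8 N.
ΣFx = 0 ⇒ f = N_wall = 356.8 N. ΣFy = 0 ⇒ N_floor = 662.4 N.
μ_min = f / N_floor = 356.8 / 662.4 = 0.539.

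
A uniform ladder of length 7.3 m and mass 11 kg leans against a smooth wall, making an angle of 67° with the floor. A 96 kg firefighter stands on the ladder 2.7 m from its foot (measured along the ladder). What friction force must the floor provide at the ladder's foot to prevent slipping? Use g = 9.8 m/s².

Sum moments about the foot of the ladder (the floor normal and friction both act there and drop out).
Ladder weight 11×9.8 = 107.8 N acts at 3.65 m along the ladder; its horizontal arm is 3.65·cos67° = 1.426 m → τ = 153.7 N·m clockwise.
Firefighter: 96×9.8 = 940.8 N at 2.7 m → arm 1.055 m → τ = 992.5 N·m clockwise.
Wall normal N acts horizontally at the top; its moment arm is the height L sinθ = 7.3·sin67° = 6.72 m, counterclockwise.
Balancing moments: N × 6.72 = 1146, giving N = 171 N.
ΣFx = 0: friction at the foot balances the wall's push, so f = N_wall = 171 N.

f ≈ 171 N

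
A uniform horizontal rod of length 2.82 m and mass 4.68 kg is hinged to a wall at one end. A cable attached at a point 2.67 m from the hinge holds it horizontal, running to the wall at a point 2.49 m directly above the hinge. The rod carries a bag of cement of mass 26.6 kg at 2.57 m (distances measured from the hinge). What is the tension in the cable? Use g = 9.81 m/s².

T ≈ 404 N

Taking torques about the hinge:
Beam weight: 4.68 × 9.81 = 45.91 N down at 1.41 m → arm 1.41 m, τ = 45.91 × 1.41 = 64.73 N·m clockwise.
Bag of cement: 26.6 × 9.81 = 260.9 N down at 2.57 m → arm 2.57 m, τ = 260.9 × 2.57 = 670.5 N·m clockwise.
Total clockwise load moment = 735.2 N·m.
The cable tension T acts at 2.67 m; only its component perpendicular to the rod, T sinθ, produces torque. sinθ = h/√(h²+d²) = 2.49/√(2.49²+2.67²) = 0.682.
Setting net torque to zero: T × 2.67 × 0.682 = 735.2 → T = 735.2 / 1.821 = 404 N.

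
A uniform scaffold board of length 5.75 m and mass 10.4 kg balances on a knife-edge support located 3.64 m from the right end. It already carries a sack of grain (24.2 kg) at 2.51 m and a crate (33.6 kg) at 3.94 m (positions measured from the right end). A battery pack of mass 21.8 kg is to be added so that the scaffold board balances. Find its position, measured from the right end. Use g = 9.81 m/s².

x ≈ 4.8 m from the right end

Sum moments about the knife-edge support (at 3.64 m from the right end) (the support reaction has zero arm there).
Beam weight: 10.4 × 9.81 = 102 N down at 2.875 m → arm 0.765 m, τ = 102 × 0.765 = 78.03 N·m clockwise.
Sack of grain: 24.2 × 9.81 = 237.4 N down at 2.51 m → arm 1.13 m, τ = 237.4 × 1.13 = 268.3 N·m clockwise.
Crate: 33.6 × 9.81 = 329.6 N down at 3.94 m → arm 0.3 m, τ = 329.6 × 0.3 = 98.88 N·m counterclockwise.
Net moment of existing loads = 247.5 N·m clockwise.
The battery pack weighs 21.8 × 9.81 = 213.9 N and must supply an equal counterclockwise moment, so its lever arm about the knife-edge support is 247.5 / 213.9 = 1.16 m.
That puts it at 3.64 + 1.16 = 4.8 m from the right end.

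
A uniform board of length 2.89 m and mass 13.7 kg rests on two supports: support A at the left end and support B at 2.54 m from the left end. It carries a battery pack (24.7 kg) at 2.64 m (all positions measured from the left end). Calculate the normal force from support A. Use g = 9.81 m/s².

R_A ≈ 48.4 N

Taking torques about support B:
Beam weight: 13.7 × 9.81 = 134.4 N down at 1.445 m → arm 1.095 m, τ = 134.4 × 1.095 = 147.2 N·m counterclockwise.
Battery pack: 24.7 × 9.81 = 242.3 N down at 2.64 m → arm 0.1 m, τ = 242.3 × 0.1 = 24.23 N·m clockwise.
Net load moment about support B = 123 N·m counterclockwise.
Reaction R at support A is upward at 0 m, arm 2.54 m → moment R × 2.54 clockwise.
Στ = 0 ⇒ R × 2.54 = 123 ⇒ R = 48.4 N.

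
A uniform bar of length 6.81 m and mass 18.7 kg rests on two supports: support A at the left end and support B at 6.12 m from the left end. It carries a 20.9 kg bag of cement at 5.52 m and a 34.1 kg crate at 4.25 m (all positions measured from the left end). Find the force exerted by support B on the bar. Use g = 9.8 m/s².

Taking torques about support A:
Beam weight: 18.7 × 9.8 = 183.3 N down at 3.405 m → arm 3.405 m, τ = 183.3 × 3.405 = 624.1 N·m clockwise.
Bag of cement: 20.9 × 9.8 = 204.8 N down at 5.52 m → arm 5.52 m, τ = 204.8 × 5.52 = 1130 N·m clockwise.
Crate: 34.1 × 9.8 = 334.2 N down at 4.25 m → arm 4.25 m, τ = 334.2 × 4.25 = 1420 N·m clockwise.
Net load moment about support A = 3174 N·m clockwise.
Reaction R at support B is upward at 6.12 m, arm 6.12 m → moment R × 6.12 counterclockwise.
For rotational equilibrium, R × 6.12 = 3174, so R = 519 N.

R_B ≈ 519 N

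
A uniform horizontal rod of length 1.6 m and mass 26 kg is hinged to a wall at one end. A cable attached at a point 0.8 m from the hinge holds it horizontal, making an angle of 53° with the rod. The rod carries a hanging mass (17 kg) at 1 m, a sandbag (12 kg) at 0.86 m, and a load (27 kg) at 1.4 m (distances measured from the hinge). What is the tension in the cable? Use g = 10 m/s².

Taking torques about the hinge:
Beam weight: 26 × 10 = 260 N down at 0.8 m → arm 0.8 m, τ = 260 × 0.8 = 208 N·m clockwise.
Hanging mass: 17 × 10 = 170 N down at 1 m → arm 1 m, τ = 170 × 1 = 170 N·m clockwise.
Sandbag: 12 × 10 = 120 N down at 0.86 m → arm 0.86 m, τ = 120 × 0.86 = 103.2 N·m clockwise.
Load: 27 × 10 = 270 N down at 1.4 m → arm 1.4 m, τ = 270 × 1.4 = 378 N·m clockwise.
Total clockwise load moment = 859.2 N·m.
The cable tension T acts at 0.8 m; only its component perpendicular to the rod, T sinθ, produces torque. sin 53° = 0.7986.
Στ = 0 ⇒ T × 0.8 × 0.7986 = 859.2 ⇒ T = 859.2 / 0.6389 = 1340 N.

T ≈ 1340 N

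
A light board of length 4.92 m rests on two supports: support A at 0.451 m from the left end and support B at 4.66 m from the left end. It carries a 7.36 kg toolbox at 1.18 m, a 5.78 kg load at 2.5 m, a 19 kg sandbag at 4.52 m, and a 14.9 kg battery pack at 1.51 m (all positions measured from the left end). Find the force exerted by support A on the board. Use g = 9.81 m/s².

R_A ≈ 204 N

Taking torques about support B:
Toolbox: 7.36 × 9.81 = 72.2 N down at 1.18 m → arm 3.48 m, τ = 72.2 × 3.48 = 251.3 N·m counterclockwise.
Load: 5.78 × 9.81 = 56.7 N down at 2.5 m → arm 2.16 m, τ = 56.7 × 2.16 = 122.5 N·m counterclockwise.
Sandbag: 19 × 9.81 = 186.4 N down at 4.52 m → arm 0.14 m, τ = 186.4 × 0.14 = 26.1 N·m counterclockwise.
Battery pack: 14.9 × 9.81 = 146.2 N down at 1.51 m → arm 3.15 m, τ = 146.2 × 3.15 = 460.5 N·m counterclockwise.
Net load moment about support B = 860.4 N·m counterclockwise.
Reaction R at support A is upward at 0.451 m, arm 4.209 m → moment R × 4.209 clockwise.
Setting net torque to zero: R × 4.209 = 860.4 → R = 204 N.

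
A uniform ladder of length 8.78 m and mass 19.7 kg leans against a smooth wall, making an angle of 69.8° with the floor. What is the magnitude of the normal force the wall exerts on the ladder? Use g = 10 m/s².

N_wall ≈ 36.2 N

Choose the foot of the ladder as the axis so the floor normal and friction both act there and drop out.
Ladder weight 19.7×10 = 197 N acts at 4.39 m along the ladder; its horizontal arm is 4.39·cos69.8° = 1.516 m → τ = 298.7 N·m clockwise.
Wall normal N acts horizontally at the top; its moment arm is the height L sinθ = 8.78·sin69.8° = 8.24 m, counterclockwise.
Setting net torque to zero: N × 8.24 = 298.7 → N = 36.2 N.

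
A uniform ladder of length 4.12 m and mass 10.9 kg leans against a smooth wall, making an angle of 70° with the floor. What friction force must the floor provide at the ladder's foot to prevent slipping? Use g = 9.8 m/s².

Sum moments about the foot of the ladder (the floor normal and friction both act there and drop out).
Ladder weight 10.9×9.8 = 106.8 N acts at 2.06 m along the ladder; its horizontal arm is 2.06·cos70° = 0.7046 m → τ = 75.25 N·m clockwise.
Wall normal N acts horizontally at the top; its moment arm is the height L sinθ = 4.12·sin70° = 3.872 m, counterclockwise.
Στ = 0 ⇒ N × 3.872 = 75.25 ⇒ N = 19.4 N.
ΣFx = 0: friction at the foot balances the wall's push, so f = N_wall = 19.4 N.

f ≈ 19.4 N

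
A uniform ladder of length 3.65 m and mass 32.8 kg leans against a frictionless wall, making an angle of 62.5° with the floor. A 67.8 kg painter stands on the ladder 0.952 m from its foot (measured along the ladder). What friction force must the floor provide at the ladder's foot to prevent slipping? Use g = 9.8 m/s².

Choose the foot of the ladder as the axis so the floor normal and friction both act there and drop out.
Ladder weight 32.8×9.8 = 321.4 N acts at 1.825 m along the ladder; its horizontal arm is 1.825·cos62.5° = 0.8427 m → τ = 270.8 N·m clockwise.
Painter: 67.8×9.8 = 664.4 N at 0.952 m → arm 0.4396 m → τ = 292.1 N·m clockwise.
Wall normal N acts horizontally at the top; its moment arm is the height L sinθ = 3.65·sin62.5° = 3.238 m, counterclockwise.
Στ = 0 ⇒ N × 3.238 = 562.9 ⇒ N = 174 N.
ΣFx = 0: friction at the foot balances the wall's push, so f = N_wall = 174 N.

f ≈ 174 N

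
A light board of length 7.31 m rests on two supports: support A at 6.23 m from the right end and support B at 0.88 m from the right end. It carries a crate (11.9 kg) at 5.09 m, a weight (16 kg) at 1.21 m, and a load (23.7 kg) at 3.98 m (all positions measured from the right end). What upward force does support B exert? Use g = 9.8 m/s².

Take moments about support A.
Crate: 11.9 × 9.8 = 116.6 N down at 5.09 m → arm 1.14 m, τ = 116.6 × 1.14 = 132.9 N·m clockwise.
Weight: 16 × 9.8 = 156.8 N down at 1.21 m → arm 5.02 m, τ = 156.8 × 5.02 = 787.1 N·m clockwise.
Load: 23.7 × 9.8 = 232.3 N down at 3.98 m → arm 2.25 m, τ = 232.3 × 2.25 = 522.7 N·m clockwise.
Net load moment about support A = 1443 N·m clockwise.
Reaction R at support B is upward at 0.88 m, arm 5.35 m → moment R × 5.35 counterclockwise.
Στ = 0 ⇒ R × 5.35 = 1443 ⇒ R = 270 N.

R_B ≈ 270 N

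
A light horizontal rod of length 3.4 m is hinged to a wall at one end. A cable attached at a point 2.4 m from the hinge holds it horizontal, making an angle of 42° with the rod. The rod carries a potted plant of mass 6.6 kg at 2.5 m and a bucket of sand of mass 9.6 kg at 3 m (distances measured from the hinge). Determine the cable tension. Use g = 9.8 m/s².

About the hinge:
Potted plant: 6.6 × 9.8 = 64.68 N down at 2.5 m → arm 2.5 m, τ = 64.68 × 2.5 = 161.7 N·m clockwise.
Bucket of sand: 9.6 × 9.8 = 94.08 N down at 3 m → arm 3 m, τ = 94.08 × 3 = 282.2 N·m clockwise.
Total clockwise load moment = 443.9 N·m.
The cable tension T acts at 2.4 m; only its component perpendicular to the rod, T sinθ, produces torque. sin 42° = 0.6691.
Balancing moments: T × 2.4 × 0.6691 = 443.9, giving T = 443.9 / 1.606 = 276 N.

T ≈ 276 N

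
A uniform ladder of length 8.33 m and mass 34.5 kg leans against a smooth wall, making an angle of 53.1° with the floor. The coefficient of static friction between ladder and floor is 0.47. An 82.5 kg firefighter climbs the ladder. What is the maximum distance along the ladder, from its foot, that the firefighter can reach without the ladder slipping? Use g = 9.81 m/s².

Sum moments about the foot of the ladder (the floor normal and friction both act there and drop out).
Ladder weight 34.5×9.81 = 338.4 N acts at 4.165 m along the ladder; its horizontal arm is 4.165·cos53.1° = 2.501 m → τ = 846.3 N·m clockwise.
Firefighter weight 82.5×9.81 = 809.3 N at distance d → arm d·cos53.1° → τ = 809.3·d·0.6004 clockwise.
Wall normal N at the top has arm L sinθ = 6.661 m counterclockwise, so Στ = 0 gives N·6.661 = 846.3 + 485.9·d.
ΣFy = 0 ⇒ N_floor = 1148 N, so the maximum friction is μ_s·N_floor = 0.47×1148 = 539.6 N. ΣFx = 0 ⇒ N_wall = f, so at the slipping point N = 539.6 N.
Substituting: 539.6×6.661 = 846.3 + 485.9·d ⇒ d = (3594 − 846.3) / 485.9 = 5.65 m.

d ≈ 5.65 m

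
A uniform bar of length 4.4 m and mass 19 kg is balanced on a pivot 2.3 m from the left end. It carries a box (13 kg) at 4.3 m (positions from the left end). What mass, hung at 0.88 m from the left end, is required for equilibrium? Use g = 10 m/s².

Choose the pivot (at 2.3 m from the left end) as the axis so the support reaction has zero arm there.
Beam weight: 19 × 10 = 190 N down at 2.2 m → arm 0.1 m, τ = 190 × 0.1 = 19 N·m counterclockwise.
Box: 13 × 10 = 130 N down at 4.3 m → arm 2 m, τ = 130 × 2 = 260 N·m clockwise.
Net moment of known loads = 241 N·m clockwise.
An unknown mass m at 0.88 m has arm 1.42 m; its moment is m·g·1.42 counterclockwise.
Setting net torque to zero: m × 10 × 1.42 = 241 → m = 241 / (10 × 1.42) = 17 kg.

m ≈ 17 kg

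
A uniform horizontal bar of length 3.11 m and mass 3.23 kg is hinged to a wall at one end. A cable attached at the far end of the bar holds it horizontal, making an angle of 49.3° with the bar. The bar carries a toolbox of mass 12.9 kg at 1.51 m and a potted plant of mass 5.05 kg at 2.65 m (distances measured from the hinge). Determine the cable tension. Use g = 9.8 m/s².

Take moments about the hinge.
Beam weight: 3.23 × 9.8 = 31.65 N down at 1.555 m → arm 1.555 m, τ = 31.65 × 1.555 = 49.22 N·m clockwise.
Toolbox: 12.9 × 9.8 = 126.4 N down at 1.51 m → arm 1.51 m, τ = 126.4 × 1.51 = 190.9 N·m clockwise.
Potted plant: 5.05 × 9.8 = 49.49 N down at 2.65 m → arm 2.65 m, τ = 49.49 × 2.65 = 131.1 N·m clockwise.
Total clockwise load moment = 371.2 N·m.
The cable tension T acts at 3.11 m; only its component perpendicular to the bar, T sinθ, produces torque. sin 49.3° = 0.7581.
Balancing moments: T × 3.11 × 0.7581 = 371.2, giving T = 371.2 / 2.358 = 157 N.

T ≈ 157 N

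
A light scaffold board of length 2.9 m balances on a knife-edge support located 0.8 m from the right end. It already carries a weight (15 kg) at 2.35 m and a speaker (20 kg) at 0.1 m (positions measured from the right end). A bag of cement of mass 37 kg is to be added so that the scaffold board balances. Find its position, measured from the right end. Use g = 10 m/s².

x ≈ 0.55 m from the right end

Taking torques about the knife-edge support (at 0.8 m from the right end):
Weight: 15 × 10 = 150 N down at 2.35 m → arm 1.55 m, τ = 150 × 1.55 = 232.5 N·m counterclockwise.
Speaker: 20 × 10 = 200 N down at 0.1 m → arm 0.7 m, τ = 200 × 0.7 = 140 N·m clockwise.
Net moment of existing loads = 92.5 N·m counterclockwise.
The bag of cement weighs 37 × 10 = 370 N and must supply an equal clockwise moment, so its lever arm about the knife-edge support is 92.5 / 370 = 0.25 m.
That puts it at 0.8 − 0.25 = 0.55 m from the right end.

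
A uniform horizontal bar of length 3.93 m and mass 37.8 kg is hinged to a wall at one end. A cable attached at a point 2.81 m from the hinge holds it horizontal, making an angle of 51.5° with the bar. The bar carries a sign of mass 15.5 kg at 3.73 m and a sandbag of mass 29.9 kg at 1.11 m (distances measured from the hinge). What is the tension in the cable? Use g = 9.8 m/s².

T ≈ 737 N

Sum moments about the hinge (the unknown hinge reaction has zero arm there).
Beam weight: 37.8 × 9.8 = 370.4 N down at 1.965 m → arm 1.965 m, τ = 370.4 × 1.965 = 727.8 N·m clockwise.
Sign: 15.5 × 9.8 = 151.9 N down at 3.73 m → arm 3.73 m, τ = 151.9 × 3.73 = 566.6 N·m clockwise.
Sandbag: 29.9 × 9.8 = 293 N down at 1.11 m → arm 1.11 m, τ = 293 × 1.11 = 325.2 N·m clockwise.
Total clockwise load moment = 1620 N·m.
The cable tension T acts at 2.81 m; only its component perpendicular to the bar, T sinθ, produces torque. sin 51.5° = 0.7826.
Στ = 0 ⇒ T × 2.81 × 0.7826 = 1620 ⇒ T = 1620 / 2.199 = 737 N.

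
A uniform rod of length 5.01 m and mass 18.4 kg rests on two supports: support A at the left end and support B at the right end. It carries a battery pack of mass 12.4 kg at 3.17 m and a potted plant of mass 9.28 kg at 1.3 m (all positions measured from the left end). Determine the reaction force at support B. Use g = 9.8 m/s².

R_B ≈ 191 N

Sum moments about support A (its reaction then has zero moment arm).
Beam weight: 18.4 × 9.8 = 180.3 N down at 2.505 m → arm 2.505 m, τ = 180.3 × 2.505 = 451.7 N·m clockwise.
Battery pack: 12.4 × 9.8 = 121.5 N down at 3.17 m → arm 3.17 m, τ = 121.5 × 3.17 = 385.2 N·m clockwise.
Potted plant: 9.28 × 9.8 = 90.94 N down at 1.3 m → arm 1.3 m, τ = 90.94 × 1.3 = 118.2 N·m clockwise.
Net load moment about support A = 955.1 N·m clockwise.
Reaction R at support B is upward at 5.01 m, arm 5.01 m → moment R × 5.01 counterclockwise.
Στ = 0 ⇒ R × 5.01 = 955.1 ⇒ R = 191 N.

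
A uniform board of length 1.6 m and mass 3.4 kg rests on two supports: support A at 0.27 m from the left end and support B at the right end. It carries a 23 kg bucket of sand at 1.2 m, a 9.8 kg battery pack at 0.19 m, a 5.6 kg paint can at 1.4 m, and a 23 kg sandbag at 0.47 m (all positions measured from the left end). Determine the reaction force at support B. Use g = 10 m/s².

Choose support A as the axis so its reaction then has zero moment arm.
Beam weight: 3.4 × 10 = 34 N down at 0.8 m → arm 0.53 m, τ = 34 × 0.53 = 18.02 N·m clockwise.
Bucket of sand: 23 × 10 = 230 N down at 1.2 m → arm 0.93 m, τ = 230 × 0.93 = 213.9 N·m clockwise.
Battery pack: 9.8 × 10 = 98 N down at 0.19 m → arm 0.08 m, τ = 98 × 0.08 = 7.84 N·m counterclockwise.
Paint can: 5.6 × 10 = 56 N down at 1.4 m → arm 1.13 m, τ = 56 × 1.13 = 63.28 N·m clockwise.
Sandbag: 23 × 10 = 230 N down at 0.47 m → arm 0.2 m, τ = 230 × 0.2 = 46 N·m clockwise.
Net load moment about support A = 333.4 N·m clockwise.
Reaction R at support B is upward at 1.6 m, arm 1.33 m → moment R × 1.33 counterclockwise.
Setting net torque to zero: R × 1.33 = 333.4 → R = 251 N.

R_B ≈ 251 N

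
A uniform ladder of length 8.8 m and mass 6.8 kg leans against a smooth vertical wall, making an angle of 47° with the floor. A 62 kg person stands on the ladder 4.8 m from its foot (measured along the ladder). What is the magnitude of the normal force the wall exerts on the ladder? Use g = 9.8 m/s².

Take moments about the foot of the ladder.
Ladder weight 6.8×9.8 = 66.64 N acts at 4.4 m along the ladder; its horizontal arm is 4.4·cos47° = 3.001 m → τ = 200 N·m clockwise.
Person: 62×9.8 = 607.6 N at 4.8 m → arm 3.274 m → τ = 1989 N·m clockwise.
Wall normal N acts horizontally at the top; its moment arm is the height L sinθ = 8.8·sin47° = 6.436 m, counterclockwise.
For rotational equilibrium, N × 6.436 = 2189, so N = 340 N.

N_wall ≈ 340 N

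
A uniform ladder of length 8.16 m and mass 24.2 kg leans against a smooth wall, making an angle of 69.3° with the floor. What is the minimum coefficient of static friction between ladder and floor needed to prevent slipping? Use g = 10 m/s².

μ_min ≈ 0.189

Taking torques about the foot of the ladder:
Ladder weight 24.2×10 = 242 N acts at 4.08 m along the ladder; its horizontal arm is 4.08·cos69.3° = 1.442 m → τ = 349 N·m clockwise.
Wall normal N acts horizontally at the top; its moment arm is the height L sinθ = 8.16·sin69.3° = 7.633 m, counterclockwise.
Στ = 0 ⇒ N × 7.633 = 349 ⇒ N = 45.72 N.
ΣFx = 0 ⇒ f = N_wall = 45.72 N. ΣFy = 0 ⇒ N_floor = 242 N.
μ_min = f / N_floor = 45.72 / 242 = 0.189.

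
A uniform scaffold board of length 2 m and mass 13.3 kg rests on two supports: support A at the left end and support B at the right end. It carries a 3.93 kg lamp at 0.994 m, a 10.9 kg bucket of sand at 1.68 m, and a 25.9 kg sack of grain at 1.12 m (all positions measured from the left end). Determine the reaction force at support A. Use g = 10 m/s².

Take moments about support B.
Beam weight: 13.3 × 10 = 133 N down at 1 m → arm 1 m, τ = 133 × 1 = 133 N·m counterclockwise.
Lamp: 3.93 × 10 = 39.3 N down at 0.994 m → arm 1.006 m, τ = 39.3 × 1.006 = 39.54 N·m counterclockwise.
Bucket of sand: 10.9 × 10 = 109 N down at 1.68 m → arm 0.32 m, τ = 109 × 0.32 = 34.88 N·m counterclockwise.
Sack of grain: 25.9 × 10 = 259 N down at 1.12 m → arm 0.88 m, τ = 259 × 0.88 = 227.9 N·m counterclockwise.
Net load moment about support B = 435.3 N·m counterclockwise.
Reaction R at support A is upward at 0 m, arm 2 m → moment R × 2 clockwise.
Balancing moments: R × 2 = 435.3, giving R = 218 N.

R_A ≈ 218 N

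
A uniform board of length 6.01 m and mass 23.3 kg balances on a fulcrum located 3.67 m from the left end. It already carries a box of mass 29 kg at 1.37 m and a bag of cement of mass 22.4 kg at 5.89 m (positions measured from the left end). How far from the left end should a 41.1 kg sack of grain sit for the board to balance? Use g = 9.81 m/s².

Taking torques about the fulcrum (at 3.67 m from the left end):
Beam weight: 23.3 × 9.81 = 228.6 N down at 3.005 m → arm 0.665 m, τ = 228.6 × 0.665 = 152 N·m counterclockwise.
Box: 29 × 9.81 = 284.5 N down at 1.37 m → arm 2.3 m, τ = 284.5 × 2.3 = 654.3 N·m counterclockwise.
Bag of cement: 22.4 × 9.81 = 219.7 N down at 5.89 m → arm 2.22 m, τ = 219.7 × 2.22 = 487.7 N·m clockwise.
Net moment of existing loads = 318.6 N·m counterclockwise.
The sack of grain weighs 41.1 × 9.81 = 403.2 N and must supply an equal clockwise moment, so its lever arm about the fulcrum is 318.6 / 403.2 = 0.79 m.
That puts it at 3.67 + 0.79 = 4.46 m from the left end.

x ≈ 4.46 m from the left end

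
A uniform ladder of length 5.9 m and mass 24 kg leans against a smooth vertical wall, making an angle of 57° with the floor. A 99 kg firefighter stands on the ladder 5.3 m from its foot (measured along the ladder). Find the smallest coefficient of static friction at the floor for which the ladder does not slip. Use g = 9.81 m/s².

μ_min ≈ 0.533

Taking torques about the foot of the ladder:
Ladder weight 24×9.81 = 235.4 N acts at 2.95 m along the ladder; its horizontal arm is 2.95·cos57° = 1.607 m → τ = 378.3 N·m clockwise.
Firefighter: 99×9.81 = 971.2 N at 5.3 m → arm 2.887 m → τ = 2804 N·m clockwise.
Wall normal N acts horizontally at the top; its moment arm is the height L sinθ = 5.9·sin57° = 4.948 m, counterclockwise.
Setting net torque to zero: N × 4.948 = 3182 → N = 643.1 N.
ΣFx = 0 ⇒ f = N_wall = 643.1 N. ΣFy = 0 ⇒ N_floor = 1207 N.
μ_min = f / N_floor = 643.1 / 1207 = 0.533.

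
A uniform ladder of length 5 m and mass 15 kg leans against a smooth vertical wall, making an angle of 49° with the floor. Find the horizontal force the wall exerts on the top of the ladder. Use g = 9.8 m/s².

About the foot of the ladder:
Ladder weight 15×9.8 = 147 N acts at 2.5 m along the ladder; its horizontal arm is 2.5·cos49° = 1.64 m → τ = 241.1 N·m clockwise.
Wall normal N acts horizontally at the top; its moment arm is the height L sinθ = 5·sin49° = 3.774 m, counterclockwise.
Balancing moments: N × 3.774 = 241.1, giving N = 63.9 N.

N_wall ≈ 63.9 N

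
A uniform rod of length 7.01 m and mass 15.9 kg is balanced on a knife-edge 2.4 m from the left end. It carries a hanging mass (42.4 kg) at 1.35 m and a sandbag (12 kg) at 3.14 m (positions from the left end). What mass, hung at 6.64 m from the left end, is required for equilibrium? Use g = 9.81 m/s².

Sum moments about the knife-edge (at 2.4 m from the left end) (the support reaction has zero arm there).
Beam weight: 15.9 × 9.81 = 156 N down at 3.505 m → arm 1.105 m, τ = 156 × 1.105 = 172.4 N·m clockwise.
Hanging mass: 42.4 × 9.81 = 415.9 N down at 1.35 m → arm 1.05 m, τ = 415.9 × 1.05 = 436.7 N·m counterclockwise.
Sandbag: 12 × 9.81 = 117.7 N down at 3.14 m → arm 0.74 m, τ = 117.7 × 0.74 = 87.1 N·m clockwise.
Net moment of known loads = 177.2 N·m counterclockwise.
An unknown mass m at 6.64 m has arm 4.24 m; its moment is m·g·4.24 clockwise.
Balancing moments: m × 9.81 × 4.24 = 177.2, giving m = 177.2 / (9.81 × 4.24) = 4.26 kg.

m ≈ 4.26 kg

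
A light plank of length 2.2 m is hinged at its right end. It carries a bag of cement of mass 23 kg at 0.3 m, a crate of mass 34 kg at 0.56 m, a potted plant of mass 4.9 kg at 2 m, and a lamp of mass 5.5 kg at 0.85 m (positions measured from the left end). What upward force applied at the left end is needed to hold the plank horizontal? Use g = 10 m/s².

F ≈ 490 N

Taking torques about the right end:
Bag of cement: 23 × 10 = 230 N down at 0.3 m → arm 1.9 m, τ = 230 × 1.9 = 437 N·m counterclockwise.
Crate: 34 × 10 = 340 N down at 0.56 m → arm 1.64 m, τ = 340 × 1.64 = 557.6 N·m counterclockwise.
Potted plant: 4.9 × 10 = 49 N down at 2 m → arm 0.2 m, τ = 49 × 0.2 = 9.8 N·m counterclockwise.
Lamp: 5.5 × 10 = 55 N down at 0.85 m → arm 1.35 m, τ = 55 × 1.35 = 74.25 N·m counterclockwise.
Net moment of the loads = 1079 N·m counterclockwise.
The upward force F acts at the left end, arm 2.2 m, giving F × 2.2 clockwise.
For rotational equilibrium, F × 2.2 = 1079, so F = 1079 / 2.2 = 490 N.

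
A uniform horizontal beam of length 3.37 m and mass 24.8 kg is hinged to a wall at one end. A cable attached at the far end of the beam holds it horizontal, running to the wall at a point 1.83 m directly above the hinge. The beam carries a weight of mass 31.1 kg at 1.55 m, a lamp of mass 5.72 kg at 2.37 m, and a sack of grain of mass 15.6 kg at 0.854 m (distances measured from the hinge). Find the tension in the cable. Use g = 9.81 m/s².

Taking torques about the hinge:
Beam weight: 24.8 × 9.81 = 243.3 N down at 1.685 m → arm 1.685 m, τ = 243.3 × 1.685 = 410 N·m clockwise.
Weight: 31.1 × 9.81 = 305.1 N down at 1.55 m → arm 1.55 m, τ = 305.1 × 1.55 = 472.9 N·m clockwise.
Lamp: 5.72 × 9.81 = 56.11 N down at 2.37 m → arm 2.37 m, τ = 56.11 × 2.37 = 133 N·m clockwise.
Sack of grain: 15.6 × 9.81 = 153 N down at 0.854 m → arm 0.854 m, τ = 153 × 0.854 = 130.7 N·m clockwise.
Total clockwise load moment = 1147 N·m.
The cable tension T acts at 3.37 m; only its component perpendicular to the beam, T sinθ, produces torque. sinθ = h/√(h²+d²) = 1.83/√(1.83²+3.37²) = 0.4772.
Balancing moments: T × 3.37 × 0.4772 = 1147, giving T = 1147 / 1.608 = 713 N.

T ≈ 713 N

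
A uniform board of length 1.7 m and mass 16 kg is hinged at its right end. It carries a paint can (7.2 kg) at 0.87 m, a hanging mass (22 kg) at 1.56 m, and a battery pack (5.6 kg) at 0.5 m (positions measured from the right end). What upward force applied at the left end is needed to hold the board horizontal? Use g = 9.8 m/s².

F ≈ 328 N

About the right end:
Beam weight: 16 × 9.8 = 156.8 N down at 0.85 m → arm 0.85 m, τ = 156.8 × 0.85 = 133.3 N·m counterclockwise.
Paint can: 7.2 × 9.8 = 70.56 N down at 0.87 m → arm 0.87 m, τ = 70.56 × 0.87 = 61.39 N·m counterclockwise.
Hanging mass: 22 × 9.8 = 215.6 N down at 1.56 m → arm 1.56 m, τ = 215.6 × 1.56 = 336.3 N·m counterclockwise.
Battery pack: 5.6 × 9.8 = 54.88 N down at 0.5 m → arm 0.5 m, τ = 54.88 × 0.5 = 27.44 N·m counterclockwise.
Net moment of the loads = 558.4 N·m counterclockwise.
The upward force F acts at the left end, arm 1.7 m, giving F × 1.7 clockwise.
Στ = 0 ⇒ F × 1.7 = 558.4 ⇒ F = 558.4 / 1.7 = 328 N.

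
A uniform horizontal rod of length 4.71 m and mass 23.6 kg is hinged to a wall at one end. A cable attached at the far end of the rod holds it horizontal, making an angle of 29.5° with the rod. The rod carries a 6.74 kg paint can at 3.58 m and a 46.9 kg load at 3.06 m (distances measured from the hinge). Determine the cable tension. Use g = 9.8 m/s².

Choose the hinge as the axis so the unknown hinge reaction has zero arm there.
Beam weight: 23.6 × 9.8 = 231.3 N down at 2.355 m → arm 2.355 m, τ = 231.3 × 2.355 = 544.7 N·m clockwise.
Paint can: 6.74 × 9.8 = 66.05 N down at 3.58 m → arm 3.58 m, τ = 66.05 × 3.58 = 236.5 N·m clockwise.
Load: 46.9 × 9.8 = 459.6 N down at 3.06 m → arm 3.06 m, τ = 459.6 × 3.06 = 1406 N·m clockwise.
Total clockwise load moment = 2187 N·m.
The cable tension T acts at 4.71 m; only its component perpendicular to the rod, T sinθ, produces torque. sin 29.5° = 0.4924.
For rotational equilibrium, T × 4.71 × 0.4924 = 2187, so T = 2187 / 2.319 = 943 N.

T ≈ 943 N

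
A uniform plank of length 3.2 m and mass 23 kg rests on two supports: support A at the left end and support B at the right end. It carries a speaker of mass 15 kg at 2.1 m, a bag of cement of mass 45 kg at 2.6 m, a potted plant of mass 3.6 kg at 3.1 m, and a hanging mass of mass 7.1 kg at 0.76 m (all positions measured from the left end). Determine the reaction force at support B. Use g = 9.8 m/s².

Taking torques about support A:
Beam weight: 23 × 9.8 = 225.4 N down at 1.6 m → arm 1.6 m, τ = 225.4 × 1.6 = 360.6 N·m clockwise.
Speaker: 15 × 9.8 = 147 N down at 2.1 m → arm 2.1 m, τ = 147 × 2.1 = 308.7 N·m clockwise.
Bag of cement: 45 × 9.8 = 441 N down at 2.6 m → arm 2.6 m, τ = 441 × 2.6 = 1147 N·m clockwise.
Potted plant: 3.6 × 9.8 = 35.28 N down at 3.1 m → arm 3.1 m, τ = 35.28 × 3.1 = 109.4 N·m clockwise.
Hanging mass: 7.1 × 9.8 = 69.58 N down at 0.76 m → arm 0.76 m, τ = 69.58 × 0.76 = 52.88 N·m clockwise.
Net load moment about support A = 1979 N·m clockwise.
Reaction R at support B is upward at 3.2 m, arm 3.2 m → moment R × 3.2 counterclockwise.
For rotational equilibrium, R × 3.2 = 1979, so R = 618 N.

R_B ≈ 618 N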